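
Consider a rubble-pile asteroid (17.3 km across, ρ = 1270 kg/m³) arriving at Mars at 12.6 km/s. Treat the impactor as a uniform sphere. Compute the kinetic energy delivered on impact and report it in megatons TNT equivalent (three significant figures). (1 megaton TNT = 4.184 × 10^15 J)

d = 17300 m; v = 12600 m/s.
Mass m = (π/6) ρ d³ = (π/6) × 1270 × (17300)³ = 3.443 × 10^15 kg
E = ½ m v² = 0.5 × 3.443 × 10^15 × (12600)² = 2.733 × 10^23 J
   = 2.733 × 10^23 / 4.184×10^15 = 6.532 × 10^7 Mt

E ≈ 6.53 × 10^7 Mt TNT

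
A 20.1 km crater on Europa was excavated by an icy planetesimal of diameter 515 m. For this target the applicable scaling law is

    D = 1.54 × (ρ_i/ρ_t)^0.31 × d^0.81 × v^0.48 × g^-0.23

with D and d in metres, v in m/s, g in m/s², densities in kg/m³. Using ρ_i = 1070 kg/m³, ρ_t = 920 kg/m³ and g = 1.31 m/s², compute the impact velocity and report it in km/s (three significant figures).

Rearranging for v: v = [D / (1.54 · (1070/920)^0.31 · 515^0.81 · 1.31^-0.23)]^(1/0.48).
D = 20100 m.
(1070/920)^0.31 = 1.048
515^0.81 = 157.2
1.31^-0.23 = 0.9398
Denominator = 1.54 × 1.048 × 157.2 × 0.9398 = 238.4
D / 238.4 = 20100 / 238.4 = 84.31
v = 84.31^(1/0.48) = 84.31^2.0833 = 10285 m/s

v ≈ 10.3 km/s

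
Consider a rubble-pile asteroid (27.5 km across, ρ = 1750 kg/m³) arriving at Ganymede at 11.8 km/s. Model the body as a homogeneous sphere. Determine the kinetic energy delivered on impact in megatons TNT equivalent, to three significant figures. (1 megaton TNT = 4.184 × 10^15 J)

d = 27500 m; v = 11800 m/s.
Mass m = (π/6) ρ d³ = (π/6) × 1750 × (27500)³ = 1.906 × 10^16 kg
E = ½ m v² = 0.5 × 1.906 × 10^16 × (11800)² = 1.327 × 10^24 J
   = 1.327 × 10^24 / 4.184×10^15 = 3.172 × 10^8 Mt

E ≈ 3.17 × 10^8 Mt TNT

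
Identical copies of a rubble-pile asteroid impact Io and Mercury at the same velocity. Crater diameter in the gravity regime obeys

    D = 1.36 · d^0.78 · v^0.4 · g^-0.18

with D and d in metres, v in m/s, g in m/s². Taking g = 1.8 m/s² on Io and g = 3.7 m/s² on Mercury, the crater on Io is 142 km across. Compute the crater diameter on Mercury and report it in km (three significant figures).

D ≈ 125 km

All impactor-dependent factors cancel in the ratio, leaving D_Mercury/D_Io = (g_Mercury/g_Io)^-0.18.
(3.7/1.8)^-0.18 = 2.056^-0.18 = 0.8783
D_Mercury = 0.8783 × 142 km = 125 km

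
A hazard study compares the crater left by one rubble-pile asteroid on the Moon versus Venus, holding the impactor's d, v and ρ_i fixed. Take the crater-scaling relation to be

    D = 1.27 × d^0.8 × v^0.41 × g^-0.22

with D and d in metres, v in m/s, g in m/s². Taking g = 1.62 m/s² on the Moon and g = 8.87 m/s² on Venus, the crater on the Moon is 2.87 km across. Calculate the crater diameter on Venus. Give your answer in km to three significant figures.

All impactor-dependent factors cancel in the ratio, leaving D_Venus/D_Moon = (g_Venus/g_Moon)^-0.22.
(8.87/1.62)^-0.22 = 5.475^-0.22 = 0.6879
D_Venus = 0.6879 × 2.87 km = 1.97 km

D ≈ 1.97 km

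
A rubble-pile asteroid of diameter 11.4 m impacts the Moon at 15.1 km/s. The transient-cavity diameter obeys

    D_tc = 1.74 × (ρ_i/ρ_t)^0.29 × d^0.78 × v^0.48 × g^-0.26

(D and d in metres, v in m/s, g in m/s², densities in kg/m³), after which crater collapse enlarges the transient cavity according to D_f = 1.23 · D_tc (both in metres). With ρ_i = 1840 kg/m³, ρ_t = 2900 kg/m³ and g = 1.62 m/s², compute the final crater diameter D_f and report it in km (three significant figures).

v = 15100 m/s.
(ρ_i/ρ_t)^0.29 = (1840/2900)^0.29 = 0.8764
d^0.78 = 11.4^0.78 = 6.674
v^0.48 = 15100^0.48 = 101.4
g^-0.26 = 1.62^-0.26 = 0.8821
D_tc = 1.74 × 0.8764 × 6.674 × 101.4 × 0.8821 = 910.3 m
D_f = 1.23 × 910.3 = 1120 m
     = 1.120 km

D_f ≈ 1.12 km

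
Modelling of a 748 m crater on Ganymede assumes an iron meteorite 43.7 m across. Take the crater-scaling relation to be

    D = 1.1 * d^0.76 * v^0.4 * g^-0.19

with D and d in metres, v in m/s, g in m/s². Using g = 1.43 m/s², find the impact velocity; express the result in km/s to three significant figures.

Rearranging for v: v = [D / (1.1 · 43.7^0.76 · 1.43^-0.19)]^(1/0.4).
43.7^0.76 = 17.65
1.43^-0.19 = 0.9343
Denominator = 1.1 × 17.65 × 0.9343 = 18.14
D / 18.14 = 748 / 18.14 = 41.23
v = 41.23^(1/0.4) = 41.23^2.5 = 10915 m/s

v ≈ 10.9 km/s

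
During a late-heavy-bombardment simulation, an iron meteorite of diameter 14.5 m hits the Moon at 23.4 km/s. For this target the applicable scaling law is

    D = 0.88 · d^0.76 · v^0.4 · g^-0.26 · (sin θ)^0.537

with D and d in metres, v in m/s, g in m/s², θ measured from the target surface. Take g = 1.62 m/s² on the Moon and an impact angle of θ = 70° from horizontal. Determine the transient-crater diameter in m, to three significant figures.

In SI units: v = 23400 m/s.
d^0.76 = 14.5^0.76 = 7.632
v^0.4 = 23400^0.4 = 55.94
g^-0.26 = 1.62^-0.26 = 0.8821
(sin 70°)^0.537 = 0.9397^0.537 = 0.9672
D = 0.88 × 7.632 × 55.94 × 0.8821 × 0.9672 = 320.5 m

D ≈ 321 m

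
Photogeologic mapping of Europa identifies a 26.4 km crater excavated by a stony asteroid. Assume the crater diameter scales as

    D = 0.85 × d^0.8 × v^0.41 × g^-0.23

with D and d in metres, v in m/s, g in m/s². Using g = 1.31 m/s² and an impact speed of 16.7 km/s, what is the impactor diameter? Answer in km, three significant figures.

d ≈ 3.05 km

Rearranging for d: d = [D / (0.85 · 16700^0.41 · 1.31^-0.23)]^(1/0.8).
D = 26400 m.
16700^0.41 = 53.87
1.31^-0.23 = 0.9398
Denominator = 0.85 × 53.87 × 0.9398 = 43.03
D / 43.03 = 26400 / 43.03 = 613.5
d = 613.5^(1/0.8) = 613.5^1.25 = 3053 m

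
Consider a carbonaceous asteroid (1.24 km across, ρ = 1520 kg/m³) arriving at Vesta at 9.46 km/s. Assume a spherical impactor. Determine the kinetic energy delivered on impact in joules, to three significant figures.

d = 1240 m; v = 9460 m/s.
Mass m = (π/6) ρ d³ = (π/6) × 1520 × (1240)³ = 1.517 × 10^12 kg
E = ½ m v² = 0.5 × 1.517 × 10^12 × (9460)² = 6.788 × 10^19 J

E ≈ 6.79 × 10^19 J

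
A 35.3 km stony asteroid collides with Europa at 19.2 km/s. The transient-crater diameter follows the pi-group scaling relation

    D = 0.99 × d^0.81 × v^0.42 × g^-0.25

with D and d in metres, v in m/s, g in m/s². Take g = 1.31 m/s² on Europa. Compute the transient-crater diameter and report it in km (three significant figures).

In SI units: d = 35300 m, v = 19200 m/s.
d^0.81 = 35300^0.81 = 4827
v^0.42 = 19200^0.42 = 62.95
g^-0.25 = 1.31^-0.25 = 0.9347
D = 0.99 × 4827 × 62.95 × 0.9347 = 2.812 × 10^5 m
   = 281.2 km

D ≈ 281 km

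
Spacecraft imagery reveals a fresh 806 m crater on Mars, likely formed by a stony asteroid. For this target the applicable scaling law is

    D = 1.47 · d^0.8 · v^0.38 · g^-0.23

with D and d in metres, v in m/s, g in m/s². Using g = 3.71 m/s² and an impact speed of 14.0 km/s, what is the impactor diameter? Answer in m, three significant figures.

d ≈ 41.5 m

Rearranging for d: d = [D / (1.47 · 14000^0.38 · 3.71^-0.23)]^(1/0.8).
14000^0.38 = 37.63
3.71^-0.23 = 0.7397
Denominator = 1.47 × 37.63 × 0.7397 = 40.92
D / 40.92 = 806 / 40.92 = 19.70
d = 19.70^(1/0.8) = 19.70^1.25 = 41.50 m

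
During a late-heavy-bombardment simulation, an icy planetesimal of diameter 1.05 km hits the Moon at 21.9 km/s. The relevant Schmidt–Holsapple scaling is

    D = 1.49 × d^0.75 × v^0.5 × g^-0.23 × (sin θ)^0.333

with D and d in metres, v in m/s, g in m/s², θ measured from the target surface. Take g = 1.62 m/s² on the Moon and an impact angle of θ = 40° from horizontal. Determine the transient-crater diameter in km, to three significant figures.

D ≈ 31.4 km

In SI units: d = 1050 m, v = 21900 m/s.
d^0.75 = 1050^0.75 = 184.5
v^0.5 = 21900^0.5 = 148.0
g^-0.23 = 1.62^-0.23 = 0.8950
(sin 40°)^0.333 = 0.6428^0.333 = 0.8632
D = 1.49 × 184.5 × 148.0 × 0.8950 × 0.8632 = 31432 m
   = 31.43 km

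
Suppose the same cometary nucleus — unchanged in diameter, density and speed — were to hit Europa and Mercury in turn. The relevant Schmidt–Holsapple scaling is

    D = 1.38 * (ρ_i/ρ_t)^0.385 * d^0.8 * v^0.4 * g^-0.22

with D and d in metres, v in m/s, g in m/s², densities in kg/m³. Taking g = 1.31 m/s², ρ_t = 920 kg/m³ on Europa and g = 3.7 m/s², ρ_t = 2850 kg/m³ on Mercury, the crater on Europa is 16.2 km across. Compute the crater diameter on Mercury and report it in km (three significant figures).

The impactor-only factors (d, v, ρ_i) cancel in the ratio, leaving D_Mercury/D_Europa = (g_Mercury/g_Europa)^-0.22 · (ρ_t,Europa/ρ_t,Mercury)^0.385.
(3.7/1.31)^-0.22 = 2.824^-0.22 = 0.7958
(920/2850)^0.385 = 0.3228^0.385 = 0.6471
Ratio = 0.7958 × 0.6471 = 0.5150
D_Mercury = 0.5150 × 16.2 km = 8.34 km

D ≈ 8.34 km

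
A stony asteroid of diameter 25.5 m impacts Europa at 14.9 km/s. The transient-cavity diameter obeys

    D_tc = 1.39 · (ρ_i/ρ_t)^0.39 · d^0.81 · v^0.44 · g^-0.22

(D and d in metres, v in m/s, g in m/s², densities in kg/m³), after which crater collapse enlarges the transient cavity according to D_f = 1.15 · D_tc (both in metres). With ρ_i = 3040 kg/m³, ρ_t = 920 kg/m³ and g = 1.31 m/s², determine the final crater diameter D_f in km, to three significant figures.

D_f ≈ 2.27 km

v = 14900 m/s.
(ρ_i/ρ_t)^0.39 = (3040/920)^0.39 = 1.594
d^0.81 = 25.5^0.81 = 13.78
v^0.44 = 14900^0.44 = 68.58
g^-0.22 = 1.31^-0.22 = 0.9423
D_tc = 1.39 × 1.594 × 13.78 × 68.58 × 0.9423 = 1973 m
D_f = 1.15 × 1973 = 2269 m
     = 2.269 km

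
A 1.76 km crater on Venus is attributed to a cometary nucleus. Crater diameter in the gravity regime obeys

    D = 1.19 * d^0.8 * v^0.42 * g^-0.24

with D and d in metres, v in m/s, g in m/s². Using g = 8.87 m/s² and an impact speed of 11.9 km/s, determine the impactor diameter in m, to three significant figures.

d ≈ 128 m

Rearranging for d: d = [D / (1.19 · 11900^0.42 · 8.87^-0.24)]^(1/0.8).
D = 1760 m.
11900^0.42 = 51.49
8.87^-0.24 = 0.5922
Denominator = 1.19 × 51.49 × 0.5922 = 36.29
D / 36.29 = 1760 / 36.29 = 48.50
d = 48.50^(1/0.8) = 48.50^1.25 = 128.0 m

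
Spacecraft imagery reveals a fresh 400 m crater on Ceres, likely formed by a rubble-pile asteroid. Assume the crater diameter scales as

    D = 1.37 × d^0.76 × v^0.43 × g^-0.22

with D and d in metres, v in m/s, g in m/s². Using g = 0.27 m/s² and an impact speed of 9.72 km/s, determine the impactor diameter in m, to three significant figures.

Rearranging for d: d = [D / (1.37 · 9720^0.43 · 0.27^-0.22)]^(1/0.76).
9720^0.43 = 51.84
0.27^-0.22 = 1.334
Denominator = 1.37 × 51.84 × 1.334 = 94.74
D / 94.74 = 400 / 94.74 = 4.222
d = 4.222^(1/0.76) = 4.222^1.3158 = 6.654 m

d ≈ 6.65 m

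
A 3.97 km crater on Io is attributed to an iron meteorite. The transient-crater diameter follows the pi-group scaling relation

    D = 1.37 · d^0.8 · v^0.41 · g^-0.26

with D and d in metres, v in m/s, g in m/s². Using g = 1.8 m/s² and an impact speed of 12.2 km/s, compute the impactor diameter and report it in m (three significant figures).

d ≈ 207 m

Rearranging for d: d = [D / (1.37 · 12200^0.41 · 1.8^-0.26)]^(1/0.8).
D = 3970 m.
12200^0.41 = 47.36
1.8^-0.26 = 0.8583
Denominator = 1.37 × 47.36 × 0.8583 = 55.69
D / 55.69 = 3970 / 55.69 = 71.29
d = 71.29^(1/0.8) = 71.29^1.25 = 207.2 m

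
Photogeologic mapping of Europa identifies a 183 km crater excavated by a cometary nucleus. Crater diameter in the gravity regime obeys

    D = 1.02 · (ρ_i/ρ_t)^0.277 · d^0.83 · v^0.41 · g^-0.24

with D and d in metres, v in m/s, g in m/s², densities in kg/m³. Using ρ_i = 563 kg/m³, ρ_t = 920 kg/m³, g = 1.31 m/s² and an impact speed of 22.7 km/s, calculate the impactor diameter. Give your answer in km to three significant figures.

Rearranging for d: d = [D / (1.02 · (563/920)^0.277 · 22700^0.41 · 1.31^-0.24)]^(1/0.83).
D = 183000 m.
(563/920)^0.277 = 0.8728
22700^0.41 = 61.09
1.31^-0.24 = 0.9372
Denominator = 1.02 × 0.8728 × 61.09 × 0.9372 = 50.97
D / 50.97 = 183000 / 50.97 = 3590
d = 3590^(1/0.83) = 3590^1.2048 = 19195 m

d ≈ 19.2 km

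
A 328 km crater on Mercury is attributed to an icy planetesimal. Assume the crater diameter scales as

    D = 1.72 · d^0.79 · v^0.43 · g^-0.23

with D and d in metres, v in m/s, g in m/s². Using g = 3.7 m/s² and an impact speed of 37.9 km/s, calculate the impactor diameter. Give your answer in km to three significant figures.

Rearranging for d: d = [D / (1.72 · 37900^0.43 · 3.7^-0.23)]^(1/0.79).
D = 328000 m.
37900^0.43 = 93.07
3.7^-0.23 = 0.7401
Denominator = 1.72 × 93.07 × 0.7401 = 118.5
D / 118.5 = 328000 / 118.5 = 2768
d = 2768^(1/0.79) = 2768^1.2658 = 22756 m

d ≈ 22.8 km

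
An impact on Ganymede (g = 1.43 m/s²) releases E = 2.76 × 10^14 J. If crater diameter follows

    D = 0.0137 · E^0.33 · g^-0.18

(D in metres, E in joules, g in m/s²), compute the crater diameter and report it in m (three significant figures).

D ≈ 749 m

E^0.33 = (2.76 × 10^14)^0.33 = 5.828 × 10^4
g^-0.18 = 1.43^-0.18 = 0.9376
D = 0.0137 × 5.828 × 10^4 × 0.9376 = 748.6 m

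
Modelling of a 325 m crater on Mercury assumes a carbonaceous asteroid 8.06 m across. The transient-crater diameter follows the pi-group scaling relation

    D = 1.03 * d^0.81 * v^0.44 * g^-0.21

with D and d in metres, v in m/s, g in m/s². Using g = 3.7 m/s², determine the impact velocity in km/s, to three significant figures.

Rearranging for v: v = [D / (1.03 · 8.06^0.81 · 3.7^-0.21)]^(1/0.44).
8.06^0.81 = 5.422
3.7^-0.21 = 0.7598
Denominator = 1.03 × 5.422 × 0.7598 = 4.243
D / 4.243 = 325 / 4.243 = 76.60
v = 76.60^(1/0.44) = 76.60^2.2727 = 19155 m/s

v ≈ 19.2 km/s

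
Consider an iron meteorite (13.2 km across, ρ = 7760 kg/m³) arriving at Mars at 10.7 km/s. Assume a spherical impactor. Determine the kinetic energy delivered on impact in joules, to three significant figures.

d = 13200 m; v = 10700 m/s.
Mass m = (π/6) ρ d³ = (π/6) × 7760 × (13200)³ = 9.345 × 10^15 kg
E = ½ m v² = 0.5 × 9.345 × 10^15 × (10700)² = 5.350 × 10^23 J

E ≈ 5.35 × 10^23 J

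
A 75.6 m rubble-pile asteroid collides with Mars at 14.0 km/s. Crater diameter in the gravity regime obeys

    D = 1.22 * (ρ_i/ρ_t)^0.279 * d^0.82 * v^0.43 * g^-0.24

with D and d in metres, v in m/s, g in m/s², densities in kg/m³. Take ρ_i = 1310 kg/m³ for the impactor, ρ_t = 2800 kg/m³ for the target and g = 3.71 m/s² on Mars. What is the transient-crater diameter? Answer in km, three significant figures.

D ≈ 1.52 km

In SI units: v = 14000 m/s.
(ρ_i/ρ_t)^0.279 = (1310/2800)^0.279 = 0.8090
d^0.82 = 75.6^0.82 = 34.70
v^0.43 = 14000^0.43 = 60.65
g^-0.24 = 3.71^-0.24 = 0.7300
D = 1.22 × 0.8090 × 34.70 × 60.65 × 0.7300 = 1516 m
   = 1.516 km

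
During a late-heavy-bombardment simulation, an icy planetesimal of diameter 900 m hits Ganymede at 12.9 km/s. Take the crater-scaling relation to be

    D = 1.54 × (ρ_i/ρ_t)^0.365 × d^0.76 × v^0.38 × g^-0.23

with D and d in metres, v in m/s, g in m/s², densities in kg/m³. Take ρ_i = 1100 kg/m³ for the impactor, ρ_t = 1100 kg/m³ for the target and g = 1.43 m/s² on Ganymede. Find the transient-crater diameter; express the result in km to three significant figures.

In SI units: v = 12900 m/s.
(ρ_i/ρ_t)^0.365 = (1100/1100)^0.365 = 1.000
d^0.76 = 900^0.76 = 175.9
v^0.38 = 12900^0.38 = 36.48
g^-0.23 = 1.43^-0.23 = 0.9210
D = 1.54 × 1.000 × 175.9 × 36.48 × 0.9210 = 9101 m
   = 9.101 km

D ≈ 9.10 km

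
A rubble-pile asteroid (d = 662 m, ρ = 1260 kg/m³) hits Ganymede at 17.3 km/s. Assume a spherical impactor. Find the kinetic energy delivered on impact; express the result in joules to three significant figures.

v = 17300 m/s.
Mass m = (π/6) ρ d³ = (π/6) × 1260 × (662)³ = 1.914 × 10^11 kg
E = ½ m v² = 0.5 × 1.914 × 10^11 × (17300)² = 2.864 × 10^19 J

E ≈ 2.86 × 10^19 J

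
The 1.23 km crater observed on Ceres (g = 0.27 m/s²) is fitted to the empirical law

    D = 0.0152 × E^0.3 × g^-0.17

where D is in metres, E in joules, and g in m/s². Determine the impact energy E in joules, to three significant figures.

Rearranging: E = [D / (0.0152 · g^-0.17)]^(1/0.3).
D = 1230 m.
g^-0.17 = 0.27^-0.17 = 1.249
D / (0.0152 × 1.249) = 1230 / (0.01898) = 6.481 × 10^4
E = (6.481 × 10^4)^3.3333 = 1.093 × 10^16 J

E ≈ 1.09 × 10^16 J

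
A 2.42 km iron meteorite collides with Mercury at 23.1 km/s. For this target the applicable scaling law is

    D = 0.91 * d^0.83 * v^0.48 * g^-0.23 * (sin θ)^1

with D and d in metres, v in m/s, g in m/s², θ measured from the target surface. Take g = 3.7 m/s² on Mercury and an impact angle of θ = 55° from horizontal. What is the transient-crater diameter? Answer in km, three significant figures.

In SI units: d = 2420 m, v = 23100 m/s.
d^0.83 = 2420^0.83 = 643.5
v^0.48 = 23100^0.48 = 124.3
g^-0.23 = 3.7^-0.23 = 0.7401
(sin 55°)^1 = 0.8192^1 = 0.8192
D = 0.91 × 643.5 × 124.3 × 0.7401 × 0.8192 = 44131 m
   = 44.13 km

D ≈ 44.1 km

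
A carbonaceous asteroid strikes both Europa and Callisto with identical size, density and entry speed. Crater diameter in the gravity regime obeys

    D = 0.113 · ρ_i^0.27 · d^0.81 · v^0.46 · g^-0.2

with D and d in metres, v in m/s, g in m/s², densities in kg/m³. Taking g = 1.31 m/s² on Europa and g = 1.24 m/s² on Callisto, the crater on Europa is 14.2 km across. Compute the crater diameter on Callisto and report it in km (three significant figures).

All impactor-dependent factors cancel in the ratio, leaving D_Callisto/D_Europa = (g_Callisto/g_Europa)^-0.2.
(1.24/1.31)^-0.2 = 0.9466^-0.2 = 1.011
D_Callisto = 1.011 × 14.2 km = 14.4 km

D ≈ 14.4 km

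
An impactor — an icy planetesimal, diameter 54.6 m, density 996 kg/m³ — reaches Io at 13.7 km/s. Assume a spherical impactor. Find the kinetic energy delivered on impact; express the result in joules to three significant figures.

v = 13700 m/s.
Mass m = (π/6) ρ d³ = (π/6) × 996 × (54.6)³ = 8.489 × 10^7 kg
E = ½ m v² = 0.5 × 8.489 × 10^7 × (13700)² = 7.967 × 10^15 J

E ≈ 7.97 × 10^15 J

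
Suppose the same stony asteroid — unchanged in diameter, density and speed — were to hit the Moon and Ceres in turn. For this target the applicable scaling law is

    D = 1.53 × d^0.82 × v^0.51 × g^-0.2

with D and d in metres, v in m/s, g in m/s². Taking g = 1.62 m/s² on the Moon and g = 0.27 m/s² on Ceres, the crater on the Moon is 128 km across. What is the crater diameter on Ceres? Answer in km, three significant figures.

D ≈ 183 km

All impactor-dependent factors cancel in the ratio, leaving D_Ceres/D_Moon = (g_Ceres/g_Moon)^-0.2.
(0.27/1.62)^-0.2 = 0.1667^-0.2 = 1.431
D_Ceres = 1.431 × 128 km = 183 km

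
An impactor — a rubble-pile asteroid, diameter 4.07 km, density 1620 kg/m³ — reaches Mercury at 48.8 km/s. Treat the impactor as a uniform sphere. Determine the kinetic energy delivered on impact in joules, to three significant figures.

d = 4070 m; v = 48800 m/s.
Mass m = (π/6) ρ d³ = (π/6) × 1620 × (4070)³ = 5.719 × 10^13 kg
E = ½ m v² = 0.5 × 5.719 × 10^13 × (48800)² = 6.810 × 10^22 J

E ≈ 6.81 × 10^22 J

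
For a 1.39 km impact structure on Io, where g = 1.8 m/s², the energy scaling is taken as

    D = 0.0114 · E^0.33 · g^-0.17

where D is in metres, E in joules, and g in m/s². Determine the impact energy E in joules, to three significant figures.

Rearranging: E = [D / (0.0114 · g^-0.17)]^(1/0.33).
D = 1390 m.
g^-0.17 = 1.8^-0.17 = 0.9049
D / (0.0114 × 0.9049) = 1390 / (0.01032) = 1.347 × 10^5
E = (1.347 × 10^5)^3.0303 = 3.496 × 10^15 J

E ≈ 3.50 × 10^15 J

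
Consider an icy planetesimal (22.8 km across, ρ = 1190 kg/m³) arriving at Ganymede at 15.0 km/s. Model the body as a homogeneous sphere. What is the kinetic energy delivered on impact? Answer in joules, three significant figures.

d = 22800 m; v = 15000 m/s.
Mass m = (π/6) ρ d³ = (π/6) × 1190 × (22800)³ = 7.385 × 10^15 kg
E = ½ m v² = 0.5 × 7.385 × 10^15 × (15000)² = 8.308 × 10^23 J

E ≈ 8.31 × 10^23 J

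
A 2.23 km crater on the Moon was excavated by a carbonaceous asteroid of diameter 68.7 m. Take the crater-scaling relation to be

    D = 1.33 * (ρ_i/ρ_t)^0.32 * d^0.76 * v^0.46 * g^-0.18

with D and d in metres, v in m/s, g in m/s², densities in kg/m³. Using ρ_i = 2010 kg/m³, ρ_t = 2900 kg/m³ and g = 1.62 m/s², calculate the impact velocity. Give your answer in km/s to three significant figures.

Rearranging for v: v = [D / (1.33 · (2010/2900)^0.32 · 68.7^0.76 · 1.62^-0.18)]^(1/0.46).
D = 2230 m.
(2010/2900)^0.32 = 0.8893
68.7^0.76 = 24.89
1.62^-0.18 = 0.9168
Denominator = 1.33 × 0.8893 × 24.89 × 0.9168 = 26.99
D / 26.99 = 2230 / 26.99 = 82.62
v = 82.62^(1/0.46) = 82.62^2.1739 = 14708 m/s

v ≈ 14.7 km/s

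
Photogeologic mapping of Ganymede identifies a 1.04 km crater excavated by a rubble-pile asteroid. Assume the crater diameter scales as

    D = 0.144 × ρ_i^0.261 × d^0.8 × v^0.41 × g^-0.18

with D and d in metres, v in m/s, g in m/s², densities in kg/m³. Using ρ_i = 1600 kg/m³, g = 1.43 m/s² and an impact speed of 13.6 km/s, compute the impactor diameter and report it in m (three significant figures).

d ≈ 49.5 m

Rearranging for d: d = [D / (0.144 · 1600^0.261 · 13600^0.41 · 1.43^-0.18)]^(1/0.8).
D = 1040 m.
1600^0.261 = 6.859
13600^0.41 = 49.52
1.43^-0.18 = 0.9376
Denominator = 0.144 × 6.859 × 49.52 × 0.9376 = 45.86
D / 45.86 = 1040 / 45.86 = 22.68
d = 22.68^(1/0.8) = 22.68^1.25 = 49.49 m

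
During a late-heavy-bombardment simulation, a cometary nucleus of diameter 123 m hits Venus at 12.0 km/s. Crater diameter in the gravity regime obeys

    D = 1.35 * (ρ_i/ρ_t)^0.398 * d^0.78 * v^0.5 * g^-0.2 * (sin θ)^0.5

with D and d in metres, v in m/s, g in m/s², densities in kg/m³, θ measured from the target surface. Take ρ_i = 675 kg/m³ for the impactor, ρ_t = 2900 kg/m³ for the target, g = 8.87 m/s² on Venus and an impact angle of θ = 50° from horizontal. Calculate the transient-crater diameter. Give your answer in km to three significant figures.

D ≈ 2.00 km

In SI units: v = 12000 m/s.
(ρ_i/ρ_t)^0.398 = (675/2900)^0.398 = 0.5598
d^0.78 = 123^0.78 = 42.67
v^0.5 = 12000^0.5 = 109.5
g^-0.2 = 8.87^-0.2 = 0.6463
(sin 50°)^0.5 = 0.7660^0.5 = 0.8752
D = 1.35 × 0.5598 × 42.67 × 109.5 × 0.6463 × 0.8752 = 1997 m
   = 1.997 km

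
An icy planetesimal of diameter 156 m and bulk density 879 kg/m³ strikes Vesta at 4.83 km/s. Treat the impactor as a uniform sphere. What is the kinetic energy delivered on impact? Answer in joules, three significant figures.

v = 4830 m/s.
Mass m = (π/6) ρ d³ = (π/6) × 879 × (156)³ = 1.747 × 10^9 kg
E = ½ m v² = 0.5 × 1.747 × 10^9 × (4830)² = 2.038 × 10^16 J

E ≈ 2.04 × 10^16 J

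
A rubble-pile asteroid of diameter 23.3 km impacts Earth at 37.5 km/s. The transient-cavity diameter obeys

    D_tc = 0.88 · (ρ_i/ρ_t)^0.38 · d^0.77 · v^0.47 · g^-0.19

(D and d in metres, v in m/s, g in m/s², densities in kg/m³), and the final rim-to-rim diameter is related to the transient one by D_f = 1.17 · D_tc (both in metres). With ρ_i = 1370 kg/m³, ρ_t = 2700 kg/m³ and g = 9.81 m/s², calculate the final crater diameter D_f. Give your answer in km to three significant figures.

In SI: d = 23300 m, v = 37500 m/s.
(ρ_i/ρ_t)^0.38 = (1370/2700)^0.38 = 0.7727
d^0.77 = 23300^0.77 = 2306
v^0.47 = 37500^0.47 = 141.2
g^-0.19 = 9.81^-0.19 = 0.6480
D_tc = 0.88 × 0.7727 × 2306 × 141.2 × 0.6480 = 1.435 × 10^5 m
D_f = 1.17 × 1.435 × 10^5 = 1.679 × 10^5 m
     = 167.9 km

D_f ≈ 168 km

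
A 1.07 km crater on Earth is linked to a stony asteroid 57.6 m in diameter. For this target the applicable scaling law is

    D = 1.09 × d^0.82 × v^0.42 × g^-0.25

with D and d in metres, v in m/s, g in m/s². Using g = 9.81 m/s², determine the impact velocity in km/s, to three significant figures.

v ≈ 18.9 km/s

Rearranging for v: v = [D / (1.09 · 57.6^0.82 · 9.81^-0.25)]^(1/0.42).
D = 1070 m.
57.6^0.82 = 27.77
9.81^-0.25 = 0.5650
Denominator = 1.09 × 27.77 × 0.5650 = 17.10
D / 17.10 = 1070 / 17.10 = 62.57
v = 62.57^(1/0.42) = 62.57^2.381 = 18930 m/s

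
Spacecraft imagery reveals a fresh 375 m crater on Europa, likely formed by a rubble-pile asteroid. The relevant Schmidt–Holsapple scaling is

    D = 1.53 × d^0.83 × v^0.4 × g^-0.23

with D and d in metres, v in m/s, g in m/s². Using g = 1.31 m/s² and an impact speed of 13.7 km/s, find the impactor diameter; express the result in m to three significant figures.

Rearranging for d: d = [D / (1.53 · 13700^0.4 · 1.31^-0.23)]^(1/0.83).
13700^0.4 = 45.15
1.31^-0.23 = 0.9398
Denominator = 1.53 × 45.15 × 0.9398 = 64.92
D / 64.92 = 375 / 64.92 = 5.776
d = 5.776^(1/0.83) = 5.776^1.2048 = 8.272 m

d ≈ 8.27 m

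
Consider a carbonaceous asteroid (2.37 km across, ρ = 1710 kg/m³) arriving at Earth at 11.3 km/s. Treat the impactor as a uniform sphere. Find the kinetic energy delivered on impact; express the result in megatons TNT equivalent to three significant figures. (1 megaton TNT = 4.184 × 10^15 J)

E ≈ 1.82 × 10^5 Mt TNT

d = 2370 m; v = 11300 m/s.
Mass m = (π/6) ρ d³ = (π/6) × 1710 × (2370)³ = 1.192 × 10^13 kg
E = ½ m v² = 0.5 × 1.192 × 10^13 × (11300)² = 7.610 × 10^20 J
   = 7.610 × 10^20 / 4.184×10^15 = 1.819 × 10^5 Mt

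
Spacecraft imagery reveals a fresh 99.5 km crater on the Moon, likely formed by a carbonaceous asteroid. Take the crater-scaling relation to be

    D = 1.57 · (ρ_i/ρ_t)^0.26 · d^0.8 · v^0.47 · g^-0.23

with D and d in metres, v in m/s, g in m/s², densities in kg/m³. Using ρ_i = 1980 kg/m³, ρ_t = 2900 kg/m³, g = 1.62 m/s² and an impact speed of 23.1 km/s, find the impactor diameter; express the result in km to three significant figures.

d ≈ 3.57 km

Rearranging for d: d = [D / (1.57 · (1980/2900)^0.26 · 23100^0.47 · 1.62^-0.23)]^(1/0.8).
D = 99500 m.
(1980/2900)^0.26 = 0.9055
23100^0.47 = 112.4
1.62^-0.23 = 0.8950
Denominator = 1.57 × 0.9055 × 112.4 × 0.8950 = 143.0
D / 143.0 = 99500 / 143.0 = 695.8
d = 695.8^(1/0.8) = 695.8^1.25 = 3574 m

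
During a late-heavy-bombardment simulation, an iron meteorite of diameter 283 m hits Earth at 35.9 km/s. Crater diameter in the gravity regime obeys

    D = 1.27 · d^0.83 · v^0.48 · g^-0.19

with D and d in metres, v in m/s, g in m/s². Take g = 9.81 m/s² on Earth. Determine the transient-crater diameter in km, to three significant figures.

In SI units: v = 35900 m/s.
d^0.83 = 283^0.83 = 108.4
v^0.48 = 35900^0.48 = 153.6
g^-0.19 = 9.81^-0.19 = 0.6480
D = 1.27 × 108.4 × 153.6 × 0.6480 = 13702 m
   = 13.70 km

D ≈ 13.7 km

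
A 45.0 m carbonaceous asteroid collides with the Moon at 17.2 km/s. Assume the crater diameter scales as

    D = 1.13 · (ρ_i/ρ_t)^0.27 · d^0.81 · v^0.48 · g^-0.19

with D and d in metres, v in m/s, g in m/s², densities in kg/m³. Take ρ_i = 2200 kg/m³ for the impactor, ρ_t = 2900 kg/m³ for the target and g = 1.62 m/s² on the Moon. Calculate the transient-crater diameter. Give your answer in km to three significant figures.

D ≈ 2.25 km

In SI units: v = 17200 m/s.
(ρ_i/ρ_t)^0.27 = (2200/2900)^0.27 = 0.9281
d^0.81 = 45^0.81 = 21.83
v^0.48 = 17200^0.48 = 107.9
g^-0.19 = 1.62^-0.19 = 0.9124
D = 1.13 × 0.9281 × 21.83 × 107.9 × 0.9124 = 2254 m
   = 2.254 km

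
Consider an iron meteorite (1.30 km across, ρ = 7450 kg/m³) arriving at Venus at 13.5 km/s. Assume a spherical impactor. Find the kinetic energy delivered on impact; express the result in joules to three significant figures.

d = 1300 m; v = 13500 m/s.
Mass m = (π/6) ρ d³ = (π/6) × 7450 × (1300)³ = 8.570 × 10^12 kg
E = ½ m v² = 0.5 × 8.570 × 10^12 × (13500)² = 7.809 × 10^20 J

E ≈ 7.81 × 10^20 J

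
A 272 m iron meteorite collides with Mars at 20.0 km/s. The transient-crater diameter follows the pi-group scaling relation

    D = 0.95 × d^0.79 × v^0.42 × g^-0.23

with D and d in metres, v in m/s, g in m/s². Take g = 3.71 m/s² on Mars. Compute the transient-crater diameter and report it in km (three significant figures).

D ≈ 3.77 km

In SI units: v = 20000 m/s.
d^0.79 = 272^0.79 = 83.81
v^0.42 = 20000^0.42 = 64.04
g^-0.23 = 3.71^-0.23 = 0.7397
D = 0.95 × 83.81 × 64.04 × 0.7397 = 3772 m
   = 3.772 km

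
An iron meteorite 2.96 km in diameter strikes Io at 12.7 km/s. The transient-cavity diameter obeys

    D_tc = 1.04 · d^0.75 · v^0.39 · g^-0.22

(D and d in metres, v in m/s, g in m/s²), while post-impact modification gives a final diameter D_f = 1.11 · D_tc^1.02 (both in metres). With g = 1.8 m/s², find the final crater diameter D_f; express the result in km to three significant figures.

D_f ≈ 19.7 km

In SI: d = 2960 m, v = 12700 m/s.
d^0.75 = 2960^0.75 = 401.3
v^0.39 = 12700^0.39 = 39.86
g^-0.22 = 1.8^-0.22 = 0.8787
D_tc = 1.04 × 401.3 × 39.86 × 0.8787 = 14620 m
D_f = 1.11 × (14620)^1.02 = 19659 m
     = 19.66 km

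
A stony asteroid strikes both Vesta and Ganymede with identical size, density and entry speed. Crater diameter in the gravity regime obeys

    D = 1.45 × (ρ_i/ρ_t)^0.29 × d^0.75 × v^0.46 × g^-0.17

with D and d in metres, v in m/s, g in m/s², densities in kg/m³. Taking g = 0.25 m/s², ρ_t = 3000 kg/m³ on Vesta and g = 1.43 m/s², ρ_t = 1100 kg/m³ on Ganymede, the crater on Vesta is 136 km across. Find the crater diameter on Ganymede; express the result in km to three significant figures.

The impactor-only factors (d, v, ρ_i) cancel in the ratio, leaving D_Ganymede/D_Vesta = (g_Ganymede/g_Vesta)^-0.17 · (ρ_t,Vesta/ρ_t,Ganymede)^0.29.
(1.43/0.25)^-0.17 = 5.720^-0.17 = 0.7434
(3000/1100)^0.29 = 2.727^0.29 = 1.338
Ratio = 0.7434 × 1.338 = 0.9947
D_Ganymede = 0.9947 × 136 km = 135 km

D ≈ 135 km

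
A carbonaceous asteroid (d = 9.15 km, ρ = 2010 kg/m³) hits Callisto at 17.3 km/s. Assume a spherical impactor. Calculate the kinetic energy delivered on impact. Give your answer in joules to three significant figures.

d = 9150 m; v = 17300 m/s.
Mass m = (π/6) ρ d³ = (π/6) × 2010 × (9150)³ = 8.062 × 10^14 kg
E = ½ m v² = 0.5 × 8.062 × 10^14 × (17300)² = 1.206 × 10^23 J

E ≈ 1.21 × 10^23 J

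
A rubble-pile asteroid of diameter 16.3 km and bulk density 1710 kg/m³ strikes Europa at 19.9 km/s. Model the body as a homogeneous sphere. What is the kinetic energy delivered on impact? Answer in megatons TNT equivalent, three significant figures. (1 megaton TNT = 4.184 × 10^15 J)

E ≈ 1.84 × 10^8 Mt TNT

d = 16300 m; v = 19900 m/s.
Mass m = (π/6) ρ d³ = (π/6) × 1710 × (16300)³ = 3.878 × 10^15 kg
E = ½ m v² = 0.5 × 3.878 × 10^15 × (19900)² = 7.679 × 10^23 J
   = 7.679 × 10^23 / 4.184×10^15 = 1.835 × 10^8 Mt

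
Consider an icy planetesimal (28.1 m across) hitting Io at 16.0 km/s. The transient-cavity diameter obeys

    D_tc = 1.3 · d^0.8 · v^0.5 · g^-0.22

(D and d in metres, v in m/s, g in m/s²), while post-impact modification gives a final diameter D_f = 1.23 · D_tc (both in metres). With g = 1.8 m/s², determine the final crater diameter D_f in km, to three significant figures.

D_f ≈ 2.56 km

v = 16000 m/s.
d^0.8 = 28.1^0.8 = 14.42
v^0.5 = 16000^0.5 = 126.5
g^-0.22 = 1.8^-0.22 = 0.8787
D_tc = 1.3 × 14.42 × 126.5 × 0.8787 = 2084 m
D_f = 1.23 × 2084 = 2563 m
     = 2.563 km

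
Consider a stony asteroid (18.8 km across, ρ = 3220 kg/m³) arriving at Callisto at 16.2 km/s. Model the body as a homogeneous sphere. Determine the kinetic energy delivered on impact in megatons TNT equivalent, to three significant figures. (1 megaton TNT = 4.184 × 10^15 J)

E ≈ 3.51 × 10^8 Mt TNT

d = 18800 m; v = 16200 m/s.
Mass m = (π/6) ρ d³ = (π/6) × 3220 × (18800)³ = 1.120 × 10^16 kg
E = ½ m v² = 0.5 × 1.120 × 10^16 × (16200)² = 1.470 × 10^24 J
   = 1.470 × 10^24 / 4.184×10^15 = 3.513 × 10^8 Mt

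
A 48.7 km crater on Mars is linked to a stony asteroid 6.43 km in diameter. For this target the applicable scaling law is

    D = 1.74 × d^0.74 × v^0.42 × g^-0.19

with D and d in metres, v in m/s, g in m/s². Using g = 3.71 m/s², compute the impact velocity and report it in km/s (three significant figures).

Rearranging for v: v = [D / (1.74 · 6430^0.74 · 3.71^-0.19)]^(1/0.42).
D = 48700 m.
6430^0.74 = 657.8
3.71^-0.19 = 0.7795
Denominator = 1.74 × 657.8 × 0.7795 = 892.2
D / 892.2 = 48700 / 892.2 = 54.58
v = 54.58^(1/0.42) = 54.58^2.381 = 13673 m/s

v ≈ 13.7 km/s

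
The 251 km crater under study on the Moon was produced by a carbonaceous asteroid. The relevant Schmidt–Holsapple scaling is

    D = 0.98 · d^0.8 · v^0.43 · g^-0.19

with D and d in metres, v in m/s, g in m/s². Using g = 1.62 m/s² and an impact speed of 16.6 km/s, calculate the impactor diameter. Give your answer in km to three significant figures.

Rearranging for d: d = [D / (0.98 · 16600^0.43 · 1.62^-0.19)]^(1/0.8).
D = 251000 m.
16600^0.43 = 65.26
1.62^-0.19 = 0.9124
Denominator = 0.98 × 65.26 × 0.9124 = 58.35
D / 58.35 = 251000 / 58.35 = 4302
d = 4302^(1/0.8) = 4302^1.25 = 34841 m

d ≈ 34.8 km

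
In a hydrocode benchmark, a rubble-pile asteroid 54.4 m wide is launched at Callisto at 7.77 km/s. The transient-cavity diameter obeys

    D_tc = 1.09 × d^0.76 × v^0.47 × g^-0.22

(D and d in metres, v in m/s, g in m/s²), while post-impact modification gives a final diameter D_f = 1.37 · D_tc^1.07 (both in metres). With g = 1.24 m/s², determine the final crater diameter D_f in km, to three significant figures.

v = 7770 m/s.
d^0.76 = 54.4^0.76 = 20.85
v^0.47 = 7770^0.47 = 67.37
g^-0.22 = 1.24^-0.22 = 0.9538
D_tc = 1.09 × 20.85 × 67.37 × 0.9538 = 1460 m
D_f = 1.37 × (1460)^1.07 = 3331 m
     = 3.331 km

D_f ≈ 3.33 km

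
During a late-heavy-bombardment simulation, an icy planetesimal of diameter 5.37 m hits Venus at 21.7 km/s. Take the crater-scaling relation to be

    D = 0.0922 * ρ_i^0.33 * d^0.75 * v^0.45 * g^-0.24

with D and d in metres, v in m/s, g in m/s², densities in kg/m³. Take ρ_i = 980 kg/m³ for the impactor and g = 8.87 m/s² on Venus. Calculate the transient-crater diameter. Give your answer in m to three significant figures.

In SI units: v = 21700 m/s.
ρ_i^0.33 = 980^0.33 = 9.707
d^0.75 = 5.37^0.75 = 3.528
v^0.45 = 21700^0.45 = 89.41
g^-0.24 = 8.87^-0.24 = 0.5922
D = 0.0922 × 9.707 × 3.528 × 89.41 × 0.5922 = 167.2 m

D ≈ 167 m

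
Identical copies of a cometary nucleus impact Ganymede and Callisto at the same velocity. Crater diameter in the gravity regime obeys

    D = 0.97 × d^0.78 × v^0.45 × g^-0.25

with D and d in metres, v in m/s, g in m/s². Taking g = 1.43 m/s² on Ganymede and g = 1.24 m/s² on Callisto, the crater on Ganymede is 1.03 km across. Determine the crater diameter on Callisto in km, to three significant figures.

D ≈ 1.07 km

All impactor-dependent factors cancel in the ratio, leaving D_Callisto/D_Ganymede = (g_Callisto/g_Ganymede)^-0.25.
(1.24/1.43)^-0.25 = 0.8671^-0.25 = 1.036
D_Callisto = 1.036 × 1.03 km = 1.07 km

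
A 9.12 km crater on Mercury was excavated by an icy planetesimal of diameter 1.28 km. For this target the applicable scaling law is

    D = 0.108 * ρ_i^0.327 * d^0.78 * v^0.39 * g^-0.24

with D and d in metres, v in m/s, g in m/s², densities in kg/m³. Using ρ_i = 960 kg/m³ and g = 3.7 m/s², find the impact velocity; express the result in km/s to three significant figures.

v ≈ 18.5 km/s

Rearranging for v: v = [D / (0.108 · 960^0.327 · 1280^0.78 · 3.7^-0.24)]^(1/0.39).
D = 9120 m.
960^0.327 = 9.445
1280^0.78 = 265.2
3.7^-0.24 = 0.7305
Denominator = 0.108 × 9.445 × 265.2 × 0.7305 = 197.6
D / 197.6 = 9120 / 197.6 = 46.15
v = 46.15^(1/0.39) = 46.15^2.5641 = 18497 m/s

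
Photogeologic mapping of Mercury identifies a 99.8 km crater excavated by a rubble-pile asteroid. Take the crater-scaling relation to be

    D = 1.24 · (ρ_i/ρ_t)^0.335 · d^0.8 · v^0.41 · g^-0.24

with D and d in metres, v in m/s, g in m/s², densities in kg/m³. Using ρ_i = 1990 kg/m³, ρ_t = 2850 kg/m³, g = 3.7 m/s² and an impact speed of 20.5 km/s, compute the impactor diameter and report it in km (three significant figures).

d ≈ 14.4 km

Rearranging for d: d = [D / (1.24 · (1990/2850)^0.335 · 20500^0.41 · 3.7^-0.24)]^(1/0.8).
D = 99800 m.
(1990/2850)^0.335 = 0.8866
20500^0.41 = 58.59
3.7^-0.24 = 0.7305
Denominator = 1.24 × 0.8866 × 58.59 × 0.7305 = 47.05
D / 47.05 = 99800 / 47.05 = 2121
d = 2121^(1/0.8) = 2121^1.25 = 14394 m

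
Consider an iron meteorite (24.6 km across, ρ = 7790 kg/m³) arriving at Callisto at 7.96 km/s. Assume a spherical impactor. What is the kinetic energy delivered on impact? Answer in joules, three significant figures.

d = 24600 m; v = 7960 m/s.
Mass m = (π/6) ρ d³ = (π/6) × 7790 × (24600)³ = 6.072 × 10^16 kg
E = ½ m v² = 0.5 × 6.072 × 10^16 × (7960)² = 1.924 × 10^24 J

E ≈ 1.92 × 10^24 J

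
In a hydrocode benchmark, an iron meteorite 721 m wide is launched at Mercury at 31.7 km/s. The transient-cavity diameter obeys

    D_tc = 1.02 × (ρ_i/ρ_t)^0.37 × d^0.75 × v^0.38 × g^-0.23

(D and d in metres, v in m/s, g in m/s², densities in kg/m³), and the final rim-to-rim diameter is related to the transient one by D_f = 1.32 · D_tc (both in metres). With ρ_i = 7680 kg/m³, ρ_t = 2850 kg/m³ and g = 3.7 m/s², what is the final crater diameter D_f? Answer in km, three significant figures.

v = 31700 m/s.
(ρ_i/ρ_t)^0.37 = (7680/2850)^0.37 = 1.443
d^0.75 = 721^0.75 = 139.1
v^0.38 = 31700^0.38 = 51.33
g^-0.23 = 3.7^-0.23 = 0.7401
D_tc = 1.02 × 1.443 × 139.1 × 51.33 × 0.7401 = 7778 m
D_f = 1.32 × 7778 = 10267 m
     = 10.27 km

D_f ≈ 10.3 km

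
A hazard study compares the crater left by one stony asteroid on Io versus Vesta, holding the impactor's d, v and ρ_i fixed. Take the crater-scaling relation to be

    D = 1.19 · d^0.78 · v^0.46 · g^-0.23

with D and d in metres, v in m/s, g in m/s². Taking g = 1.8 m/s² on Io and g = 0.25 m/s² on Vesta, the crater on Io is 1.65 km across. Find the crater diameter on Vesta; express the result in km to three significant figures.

All impactor-dependent factors cancel in the ratio, leaving D_Vesta/D_Io = (g_Vesta/g_Io)^-0.23.
(0.25/1.8)^-0.23 = 0.1389^-0.23 = 1.575
D_Vesta = 1.575 × 1.65 km = 2.60 km

D ≈ 2.60 km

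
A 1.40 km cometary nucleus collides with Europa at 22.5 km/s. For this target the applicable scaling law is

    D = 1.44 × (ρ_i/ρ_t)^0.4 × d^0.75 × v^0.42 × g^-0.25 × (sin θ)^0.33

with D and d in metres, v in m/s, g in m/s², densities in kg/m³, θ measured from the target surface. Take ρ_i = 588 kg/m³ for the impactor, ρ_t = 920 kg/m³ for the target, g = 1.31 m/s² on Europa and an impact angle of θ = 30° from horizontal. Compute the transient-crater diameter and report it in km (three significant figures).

In SI units: d = 1400 m, v = 22500 m/s.
(ρ_i/ρ_t)^0.4 = (588/920)^0.4 = 0.8361
d^0.75 = 1400^0.75 = 228.9
v^0.42 = 22500^0.42 = 67.28
g^-0.25 = 1.31^-0.25 = 0.9347
(sin 30°)^0.33 = 0.5000^0.33 = 0.7955
D = 1.44 × 0.8361 × 228.9 × 67.28 × 0.9347 × 0.7955 = 13787 m
   = 13.79 km

D ≈ 13.8 km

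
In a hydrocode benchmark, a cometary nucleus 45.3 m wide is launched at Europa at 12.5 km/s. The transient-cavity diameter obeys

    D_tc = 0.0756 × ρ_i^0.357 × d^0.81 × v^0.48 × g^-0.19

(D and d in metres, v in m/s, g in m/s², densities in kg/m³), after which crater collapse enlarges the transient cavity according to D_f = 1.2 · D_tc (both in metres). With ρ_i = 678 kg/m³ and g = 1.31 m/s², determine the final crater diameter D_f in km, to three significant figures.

D_f ≈ 1.80 km

v = 12500 m/s.
ρ_i^0.357 = 678^0.357 = 10.25
d^0.81 = 45.3^0.81 = 21.95
v^0.48 = 12500^0.48 = 92.58
g^-0.19 = 1.31^-0.19 = 0.9500
D_tc = 0.0756 × 10.25 × 21.95 × 92.58 × 0.9500 = 1496 m
D_f = 1.2 × 1496 = 1795 m
     = 1.795 km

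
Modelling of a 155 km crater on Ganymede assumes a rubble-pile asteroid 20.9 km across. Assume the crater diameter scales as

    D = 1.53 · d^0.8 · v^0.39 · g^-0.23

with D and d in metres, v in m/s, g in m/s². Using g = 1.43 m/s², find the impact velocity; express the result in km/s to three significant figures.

Rearranging for v: v = [D / (1.53 · 20900^0.8 · 1.43^-0.23)]^(1/0.39).
D = 155000 m.
20900^0.8 = 2858
1.43^-0.23 = 0.9210
Denominator = 1.53 × 2858 × 0.9210 = 4027
D / 4027 = 155000 / 4027 = 38.49
v = 38.49^(1/0.39) = 38.49^2.5641 = 11614 m/s

v ≈ 11.6 km/s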